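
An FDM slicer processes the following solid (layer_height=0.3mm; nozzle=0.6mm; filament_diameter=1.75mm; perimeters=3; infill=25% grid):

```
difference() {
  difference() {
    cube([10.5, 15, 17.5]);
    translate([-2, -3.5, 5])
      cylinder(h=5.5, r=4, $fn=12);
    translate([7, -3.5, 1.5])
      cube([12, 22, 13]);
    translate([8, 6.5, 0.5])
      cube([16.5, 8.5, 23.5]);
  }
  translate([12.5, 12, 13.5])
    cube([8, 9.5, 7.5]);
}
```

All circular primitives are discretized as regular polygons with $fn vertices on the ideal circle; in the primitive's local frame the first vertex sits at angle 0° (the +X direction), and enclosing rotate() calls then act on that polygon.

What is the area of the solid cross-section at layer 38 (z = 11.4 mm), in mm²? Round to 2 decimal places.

At z = 11.4 mm: the cube (footprint 10.5×15) is included at this height (area 157.50 mm²); the cylinder at (-2, -3.5) does not reach this height (z outside [5, 10.5]); the cube at (7, -3.5) (footprint 12×22) is included at this height (area 264.00 mm²); the cube at (8, 6.5) is present — its section is the full 16.5×8.5 rectangle (area 140.25 mm²); After the difference (first − rest): starting from the 10.5×15 cube (157.50 mm²), the 12×22 cube at (7, -3.5) partially overlaps it — only the 52.50 mm² overlap (of its 264.00 mm²) is removed, clipping the outline; the 16.5×8.5 cube at (8, 6.5) misses the remaining region (no effect) — area = 105.00 mm²; the cube at (12.5, 12) does not reach this height (z outside [13.5, 21]); After the difference (first − rest): none of the subtracted shapes is present at this height, so the result so far is unchanged — area = 105.00 mm². Overall, the cross-section is a single solid region. Net area = 105.00 mm².

105.00 mm²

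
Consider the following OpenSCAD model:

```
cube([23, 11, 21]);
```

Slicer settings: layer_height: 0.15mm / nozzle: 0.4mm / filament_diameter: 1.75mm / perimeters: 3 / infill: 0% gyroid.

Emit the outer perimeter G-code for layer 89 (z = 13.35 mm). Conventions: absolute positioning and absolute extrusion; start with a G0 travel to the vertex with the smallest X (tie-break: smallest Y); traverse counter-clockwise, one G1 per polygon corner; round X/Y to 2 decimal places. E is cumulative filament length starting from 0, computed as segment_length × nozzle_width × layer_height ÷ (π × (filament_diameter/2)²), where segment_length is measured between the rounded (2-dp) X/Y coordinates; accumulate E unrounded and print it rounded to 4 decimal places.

At z = 13.35 mm: the cube is present — its section is the full 23×11 rectangle. The outline is a single polygon with 4 vertices. Extrusion per mm of travel: 0.4 × 0.15 / (π × 0.875²) = 0.024945. Accumulating E over each segment gives final E = 1.6963.

G0 X0.00 Y0.00 Z13.35
G1 X23.00 Y0.00 E0.5737
G1 X23.00 Y11.00 E0.8481
G1 X0.00 Y11.00 E1.4219
G1 X0.00 Y0.00 E1.6963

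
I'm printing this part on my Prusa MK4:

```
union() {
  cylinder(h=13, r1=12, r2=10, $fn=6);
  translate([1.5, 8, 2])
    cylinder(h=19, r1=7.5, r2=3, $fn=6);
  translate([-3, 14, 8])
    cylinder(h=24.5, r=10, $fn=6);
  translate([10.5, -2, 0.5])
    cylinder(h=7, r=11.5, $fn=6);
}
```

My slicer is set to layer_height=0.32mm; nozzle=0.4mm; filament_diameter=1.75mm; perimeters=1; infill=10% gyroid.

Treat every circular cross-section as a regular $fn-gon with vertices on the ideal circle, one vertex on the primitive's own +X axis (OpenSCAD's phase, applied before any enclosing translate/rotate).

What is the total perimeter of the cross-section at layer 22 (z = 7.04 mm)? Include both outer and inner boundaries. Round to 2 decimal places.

At z = 7.04 mm: the cone (r1=12→r2=10) has section circumradius 10.917 here — a regular 6-gon (perimeter = 2·6·10.917·sin(180°/6) = 65.50 mm); the cone at (1.5, 8) contributes a regular 6-gon of circumradius 6.306 (interpolated between r1=7.5 and r2=3 at t=0.265) (perimeter = 2·6·6.306·sin(180°/6) = 37.84 mm); the cylinder at (-3, 14) is absent (z outside [8, 32.5]); the r=11.5 cylinder at (10.5, -2) gives a regular 6-gon of circumradius 11.5 (constant along its height) (perimeter = 2·6·11.500·sin(180°/6) = 69.00 mm); Combining (union): the regions partially overlap (shared area 185.28 mm²), so the edge portions inside another operand are dropped and the merged outline is re-measured after clipping — boundary = 95.23 mm. Overall, the cross-section is a single solid region. Total boundary length (outer) = 95.23 mm.

95.23 mm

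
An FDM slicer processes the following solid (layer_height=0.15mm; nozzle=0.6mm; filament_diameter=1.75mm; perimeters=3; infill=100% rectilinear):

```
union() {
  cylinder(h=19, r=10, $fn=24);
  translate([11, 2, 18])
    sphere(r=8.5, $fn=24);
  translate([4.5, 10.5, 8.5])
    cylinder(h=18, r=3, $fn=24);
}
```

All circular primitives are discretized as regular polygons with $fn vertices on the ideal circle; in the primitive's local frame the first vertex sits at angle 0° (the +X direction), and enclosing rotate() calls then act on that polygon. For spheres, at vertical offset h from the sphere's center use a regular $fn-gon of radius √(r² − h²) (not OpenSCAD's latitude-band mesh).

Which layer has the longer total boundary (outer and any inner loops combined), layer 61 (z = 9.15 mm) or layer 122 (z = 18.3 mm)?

Layer 61 (z = 9.15): the cylinder: section is a regular 24-gon, circumradius r=10 (perimeter = 2·24·10.000·sin(180°/24) = 62.65 mm); the sphere at (11, 2) is absent (|z−center|=8.850 > r=8.5); the r=3 cylinder at (4.5, 10.5) gives a regular 24-gon of circumradius 3 (constant along its height) (perimeter = 2·24·3.000·sin(180°/24) = 18.80 mm); Combining (union): the regions partially overlap (shared area 5.01 mm²), so the edge portions inside another operand are dropped and the merged outline is re-measured after clipping — boundary = 71.04 mm. So its perimeter = 71.04 mm. Layer 122 (z = 18.3): the r=10 cylinder gives a regular 24-gon of circumradius 10 (constant along its height) (perimeter = 2·24·10.000·sin(180°/24) = 62.65 mm); the r=8.5 sphere at (11, 2) slices to a regular 24-gon of circumradius 8.495 (√(r²−h²) with h=0.3 from center) (perimeter = 2·24·8.495·sin(180°/24) = 53.22 mm); the r=3 cylinder at (4.5, 10.5) contributes a regular 24-gon of circumradius 3 (perimeter = 2·24·3.000·sin(180°/24) = 18.80 mm); Taking the union: the regions partially overlap (shared area 79.24 mm²), so the edge portions inside another operand are dropped and the merged outline is re-measured after clipping — boundary = 86.80 mm. So its perimeter = 86.80 mm. Layer 122 is larger (86.80 vs 71.04 mm).

layer 122 (z = 18.3 mm)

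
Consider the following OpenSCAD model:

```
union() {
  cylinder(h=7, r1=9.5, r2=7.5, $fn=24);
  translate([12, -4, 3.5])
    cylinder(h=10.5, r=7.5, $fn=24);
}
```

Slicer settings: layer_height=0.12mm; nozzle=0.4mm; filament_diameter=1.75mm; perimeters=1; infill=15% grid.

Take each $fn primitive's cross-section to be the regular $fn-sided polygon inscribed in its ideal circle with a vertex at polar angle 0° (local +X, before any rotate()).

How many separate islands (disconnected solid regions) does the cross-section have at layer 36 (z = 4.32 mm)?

At z = 4.32 mm: the cone contributes a regular 24-gon of circumradius 8.266 (interpolated between r1=9.5 and r2=7.5 at t=0.617); the r=7.5 cylinder at (12, -4) contributes a regular 24-gon of circumradius 7.5; Combining (union): the regions partially overlap (shared area 19.05 mm²), so overlapping operands fuse into one piece — 1 connected region. Overall, the cross-section is a single solid region. Island count = 1.

1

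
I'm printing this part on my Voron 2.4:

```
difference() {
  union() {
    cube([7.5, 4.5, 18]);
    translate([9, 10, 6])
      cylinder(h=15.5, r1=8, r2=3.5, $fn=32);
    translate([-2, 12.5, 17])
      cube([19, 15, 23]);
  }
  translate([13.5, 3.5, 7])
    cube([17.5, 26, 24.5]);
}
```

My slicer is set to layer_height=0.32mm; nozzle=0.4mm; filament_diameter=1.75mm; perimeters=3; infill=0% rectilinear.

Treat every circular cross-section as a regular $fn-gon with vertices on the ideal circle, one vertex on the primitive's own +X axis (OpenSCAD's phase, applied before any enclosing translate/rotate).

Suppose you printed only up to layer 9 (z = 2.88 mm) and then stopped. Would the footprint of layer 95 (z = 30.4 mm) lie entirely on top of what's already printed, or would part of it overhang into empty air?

Compare the two slices. At z = 2.88: the cube (footprint 7.5×4.5) is included at this height (area 33.75 mm²); the cone at (9, 10) is not intersected at this z (z outside [6, 21.5]); the cube at (-2, 12.5) is absent (z outside [17, 40]); Merging all regions: only the 7.5×4.5 cube is present, so the union is just that shape — area = 33.75 mm²; the cube at (13.5, 3.5) does not reach this height (z outside [7, 31.5]); Taking the first minus the rest: none of the subtracted shapes is present at this height, so that combined region is unchanged — area = 33.75 mm². At z = 30.4: the cube does not reach this height (z outside [0, 18]); the cone at (9, 10) is absent (z outside [6, 21.5]); the cube at (-2, 12.5) is present — its section is the full 19×15 rectangle (area 285.00 mm²); Combining (union): only the 19×15 cube at (-2, 12.5) is present, so the union is just that shape — area = 285.00 mm²; the cube at (13.5, 3.5) is present — its section is the full 17.5×26 rectangle (area 455.00 mm²); Taking the first minus the rest: starting from the result so far (285.00 mm²), the 17.5×26 cube at (13.5, 3.5) partially overlaps it — only the 52.50 mm² overlap (of its 455.00 mm²) is removed, clipping the outline — area = 232.50 mm². Checking containment: at z = 30.4 the cross-section extends beyond the z = 2.88 cross-section by about 232.50 mm².

part overhangs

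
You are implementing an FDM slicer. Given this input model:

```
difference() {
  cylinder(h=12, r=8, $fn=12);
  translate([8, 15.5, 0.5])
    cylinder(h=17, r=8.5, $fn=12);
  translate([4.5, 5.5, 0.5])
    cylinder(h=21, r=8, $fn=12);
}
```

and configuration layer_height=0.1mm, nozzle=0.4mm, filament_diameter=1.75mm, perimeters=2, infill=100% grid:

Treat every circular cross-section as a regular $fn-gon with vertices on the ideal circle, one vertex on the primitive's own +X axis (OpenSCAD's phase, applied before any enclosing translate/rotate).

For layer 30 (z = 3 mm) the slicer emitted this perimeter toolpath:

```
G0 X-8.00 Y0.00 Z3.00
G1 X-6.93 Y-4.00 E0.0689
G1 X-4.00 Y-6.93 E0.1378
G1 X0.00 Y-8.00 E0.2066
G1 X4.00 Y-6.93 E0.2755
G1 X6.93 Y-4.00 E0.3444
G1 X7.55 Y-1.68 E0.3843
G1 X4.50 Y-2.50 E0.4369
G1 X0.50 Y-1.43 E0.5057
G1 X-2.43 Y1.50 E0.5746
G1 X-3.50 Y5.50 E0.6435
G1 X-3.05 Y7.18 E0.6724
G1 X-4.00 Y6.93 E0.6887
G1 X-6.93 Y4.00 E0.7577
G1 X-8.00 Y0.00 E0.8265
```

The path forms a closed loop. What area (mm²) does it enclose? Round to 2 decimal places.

Apply the shoelace formula to the sequence of (X, Y) vertices; enclosed area = 107.26 mm².

107.26 mm²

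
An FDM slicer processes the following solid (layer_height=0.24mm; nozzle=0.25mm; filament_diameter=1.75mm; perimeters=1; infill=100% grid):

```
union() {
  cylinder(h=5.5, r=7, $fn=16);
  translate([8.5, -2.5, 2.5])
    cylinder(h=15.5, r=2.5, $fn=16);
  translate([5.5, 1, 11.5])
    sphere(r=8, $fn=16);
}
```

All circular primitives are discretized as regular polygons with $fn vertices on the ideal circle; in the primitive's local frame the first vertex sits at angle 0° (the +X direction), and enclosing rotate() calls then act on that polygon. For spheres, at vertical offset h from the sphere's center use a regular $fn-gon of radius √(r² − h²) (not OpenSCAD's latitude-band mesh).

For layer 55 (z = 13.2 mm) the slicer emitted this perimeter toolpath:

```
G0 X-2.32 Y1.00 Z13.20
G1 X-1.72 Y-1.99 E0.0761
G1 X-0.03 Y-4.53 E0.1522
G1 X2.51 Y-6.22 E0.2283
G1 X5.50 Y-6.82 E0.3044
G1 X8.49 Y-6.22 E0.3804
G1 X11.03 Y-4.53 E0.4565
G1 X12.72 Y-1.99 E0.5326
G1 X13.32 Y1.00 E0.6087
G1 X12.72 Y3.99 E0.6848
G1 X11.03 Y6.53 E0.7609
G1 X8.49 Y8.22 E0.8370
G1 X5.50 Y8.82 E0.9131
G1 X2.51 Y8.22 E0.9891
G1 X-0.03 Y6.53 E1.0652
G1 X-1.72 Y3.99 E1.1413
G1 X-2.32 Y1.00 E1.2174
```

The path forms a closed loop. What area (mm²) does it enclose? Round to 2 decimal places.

Apply the shoelace formula to the sequence of (X, Y) vertices; enclosed area = 187.09 mm².

187.09 mm²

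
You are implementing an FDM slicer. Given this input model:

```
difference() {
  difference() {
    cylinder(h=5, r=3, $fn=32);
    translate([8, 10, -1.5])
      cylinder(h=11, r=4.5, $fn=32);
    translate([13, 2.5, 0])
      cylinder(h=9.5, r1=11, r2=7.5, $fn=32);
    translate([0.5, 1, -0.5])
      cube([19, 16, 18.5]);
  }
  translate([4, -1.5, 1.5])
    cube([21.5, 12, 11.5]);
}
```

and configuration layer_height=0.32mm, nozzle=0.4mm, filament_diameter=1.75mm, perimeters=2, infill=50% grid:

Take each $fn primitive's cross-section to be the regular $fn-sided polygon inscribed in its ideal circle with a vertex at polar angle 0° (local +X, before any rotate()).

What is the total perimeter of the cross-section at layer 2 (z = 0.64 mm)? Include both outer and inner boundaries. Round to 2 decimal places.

At z = 0.64 mm: the r=3 cylinder contributes a regular 32-gon of circumradius 3 (perimeter = 2·32·3.000·sin(180°/32) = 18.82 mm); the r=4.5 cylinder at (8, 10) gives a regular 32-gon of circumradius 4.5 (constant along its height) (perimeter = 2·32·4.500·sin(180°/32) = 28.23 mm); the cone at (13, 2.5) (r1=11→r2=7.5) has section circumradius 10.764 here — a regular 32-gon (perimeter = 2·32·10.764·sin(180°/32) = 67.52 mm); the cube at (0.5, 1) is present — its section is the full 19×16 rectangle (perimeter 70.00 mm); Taking the first minus the rest: starting from the r=3 cylinder, the r=4.5 cylinder at (8, 10) misses the remaining region (no effect); the cone at (13, 2.5) partially overlaps it — only the 0.94 mm² overlap (of its 361.68 mm²) is removed, clipping the outline; the 19×16 cube at (0.5, 1) partially overlaps it — only the 2.87 mm² overlap (of its 304.00 mm²) is removed, clipping the outline — boundary = 19.50 mm; the cube at (4, -1.5) is not intersected at this z (z outside [1.5, 13]); After the difference (first − rest): none of the subtracted shapes is present at this height, so that combined region is unchanged — boundary = 19.50 mm. Overall, the cross-section is a single solid region. Total boundary length (outer) = 19.50 mm.

19.50 mm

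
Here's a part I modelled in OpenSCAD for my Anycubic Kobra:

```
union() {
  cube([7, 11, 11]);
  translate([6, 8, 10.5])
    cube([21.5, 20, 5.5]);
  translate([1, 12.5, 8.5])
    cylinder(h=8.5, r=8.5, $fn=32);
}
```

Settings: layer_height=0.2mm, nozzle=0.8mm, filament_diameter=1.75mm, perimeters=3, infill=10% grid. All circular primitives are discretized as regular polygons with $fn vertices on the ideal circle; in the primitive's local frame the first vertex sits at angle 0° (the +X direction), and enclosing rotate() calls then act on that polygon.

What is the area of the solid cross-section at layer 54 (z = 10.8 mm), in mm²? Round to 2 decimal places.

At z = 10.8 mm: the cube (footprint 7×11) is included at this height (area 77.00 mm²); the cube at (6, 8) is present — its section is the full 21.5×20 rectangle (area 430.00 mm²); the cylinder at (1, 12.5): section is a regular 32-gon, circumradius r=8.5 (area = (32/2)·8.500²·sin(360°/32) = 225.52 mm²); Combining (union): the regions partially overlap — summed areas 732.52 mm² minus the doubly-counted overlap 74.51 mm² gives 658.02 mm² — area = 658.02 mm². Overall, the cross-section is a single solid region. Net area = 658.02 mm².

658.02 mm²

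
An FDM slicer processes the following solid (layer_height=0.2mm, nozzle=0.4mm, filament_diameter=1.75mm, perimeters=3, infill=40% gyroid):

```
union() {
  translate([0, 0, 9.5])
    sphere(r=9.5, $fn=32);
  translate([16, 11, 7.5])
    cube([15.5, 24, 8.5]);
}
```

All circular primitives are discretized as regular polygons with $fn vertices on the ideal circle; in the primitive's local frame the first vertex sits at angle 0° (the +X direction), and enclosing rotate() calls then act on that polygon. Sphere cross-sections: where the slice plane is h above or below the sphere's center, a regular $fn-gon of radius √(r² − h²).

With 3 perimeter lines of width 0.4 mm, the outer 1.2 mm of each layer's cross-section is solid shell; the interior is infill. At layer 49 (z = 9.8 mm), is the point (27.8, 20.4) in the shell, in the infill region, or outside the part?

At z = 9.8 mm: the r=9.5 sphere slices to a regular 32-gon of circumradius 9.495 (√(r²−h²) with h=0.3 from center); the cube at (16, 11) (footprint 15.5×24) is included at this height; Taking the union: the 2 present regions are separate (no shared area or edge), so areas and boundary lengths simply add and each stays a separate island — 2 connected regions. Overall, the cross-section has 2 separate islands. The nearest boundary edge runs (31.50, 35.00)→(31.50, 11.00); distance from the point to it = 3.70 mm. (Shell/infill is judged within the island containing the point — the largest one.) The point is inside the cross-section and 3.70 mm from the nearest boundary — more than the 1.2 mm shell width (3 × 0.4), so it's in the infill interior.

infill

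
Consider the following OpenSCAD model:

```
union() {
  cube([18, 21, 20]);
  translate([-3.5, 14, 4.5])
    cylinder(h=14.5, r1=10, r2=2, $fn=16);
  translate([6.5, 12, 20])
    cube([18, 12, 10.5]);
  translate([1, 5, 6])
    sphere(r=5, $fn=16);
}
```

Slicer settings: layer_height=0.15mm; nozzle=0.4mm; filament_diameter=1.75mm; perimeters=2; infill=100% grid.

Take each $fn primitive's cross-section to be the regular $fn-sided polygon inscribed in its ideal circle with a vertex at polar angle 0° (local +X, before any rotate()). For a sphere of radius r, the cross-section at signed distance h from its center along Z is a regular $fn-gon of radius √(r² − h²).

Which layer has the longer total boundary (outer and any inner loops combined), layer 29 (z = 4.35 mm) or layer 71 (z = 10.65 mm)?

Layer 29 (z = 4.35): the cube (footprint 18×21) is included at this height (perimeter 78.00 mm); the cone at (-3.5, 14) does not reach this height (z outside [4.5, 19]); the cube at (6.5, 12) is absent (z outside [20, 30.5]); the r=5 sphere at (1, 5) slices to a regular 16-gon of circumradius 4.720 (√(r²−h²) with h=1.65 from center) (perimeter = 2·16·4.720·sin(180°/16) = 29.47 mm); Merging all regions: the regions partially overlap (shared area 43.34 mm²), so the edge portions inside another operand are dropped and the merged outline is re-measured after clipping — boundary = 81.65 mm. So its perimeter = 81.65 mm. Layer 71 (z = 10.65): the 18×21 cube contributes its full rectangle (perimeter 78.00 mm); the cone at (-3.5, 14): at t=0.424 of its height the radius interpolates to r₁+(r₂−r₁)t = 6.607, giving a regular 16-gon of that circumradius (perimeter = 2·16·6.607·sin(180°/16) = 41.25 mm); the cube at (6.5, 12) is absent (z outside [20, 30.5]); the sphere at (1, 5): section is a regular 16-gon, circumradius = √(r²−h²) = √(5²−4.65²) = 1.838 (perimeter = 2·16·1.838·sin(180°/16) = 11.47 mm); Taking the union: the regions partially overlap (shared area 32.06 mm²), so the edge portions inside another operand are dropped and the merged outline is re-measured after clipping — boundary = 95.80 mm. So its perimeter = 95.80 mm. Layer 71 is larger (95.80 vs 81.65 mm).

layer 71 (z = 10.65 mm)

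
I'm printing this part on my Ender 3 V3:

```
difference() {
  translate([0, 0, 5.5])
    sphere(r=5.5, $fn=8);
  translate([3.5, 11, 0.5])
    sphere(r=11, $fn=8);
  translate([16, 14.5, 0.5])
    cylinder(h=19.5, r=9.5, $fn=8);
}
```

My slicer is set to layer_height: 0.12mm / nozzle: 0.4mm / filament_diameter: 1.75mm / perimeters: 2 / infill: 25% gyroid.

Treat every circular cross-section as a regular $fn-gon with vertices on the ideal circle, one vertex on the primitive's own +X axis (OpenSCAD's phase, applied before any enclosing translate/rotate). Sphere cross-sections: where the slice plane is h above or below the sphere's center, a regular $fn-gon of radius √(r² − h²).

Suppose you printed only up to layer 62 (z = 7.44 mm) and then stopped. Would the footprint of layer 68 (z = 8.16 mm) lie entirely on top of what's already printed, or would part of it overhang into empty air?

Compare the two slices. At z = 7.44: the r=5.5 sphere contributes a regular 8-gon of circumradius √(5.5²−1.94²) = 5.146 (area = (8/2)·5.146²·sin(360°/8) = 74.91 mm²); the r=11 sphere at (3.5, 11) slices to a regular 8-gon of circumradius 8.534 (√(r²−h²) with h=6.94 from center) (area = (8/2)·8.534²·sin(360°/8) = 206.01 mm²); the r=9.5 cylinder at (16, 14.5) gives a regular 8-gon of circumradius 9.5 (constant along its height) (area = (8/2)·9.500²·sin(360°/8) = 255.27 mm²); Subtracting the remaining from the first: starting from the r=5.5 sphere (74.91 mm²), the r=11 sphere at (3.5, 11) partially overlaps it — only the 5.61 mm² overlap (of its 206.01 mm²) is removed, clipping the outline; the r=9.5 cylinder at (16, 14.5) misses the remaining region (no effect) — area = 69.31 mm². At z = 8.16: the sphere: section is a regular 8-gon, circumradius = √(r²−h²) = √(5.5²−2.66²) = 4.814 (area = (8/2)·4.814²·sin(360°/8) = 65.55 mm²); the sphere at (3.5, 11): section is a regular 8-gon, circumradius = √(r²−h²) = √(11²−7.66²) = 7.895 (area = (8/2)·7.895²·sin(360°/8) = 176.28 mm²); the cylinder at (16, 14.5): section is a regular 8-gon, circumradius r=9.5 (area = (8/2)·9.500²·sin(360°/8) = 255.27 mm²); After the difference (first − rest): starting from the r=5.5 sphere (65.55 mm²), the r=11 sphere at (3.5, 11) partially overlaps it — only the 0.94 mm² overlap (of its 176.28 mm²) is removed, clipping the outline; the r=9.5 cylinder at (16, 14.5) misses the remaining region (no effect) — area = 64.61 mm². Checking containment: at z = 8.16 the cross-section extends beyond the z = 7.44 cross-section by about 2.77 mm².

part overhangs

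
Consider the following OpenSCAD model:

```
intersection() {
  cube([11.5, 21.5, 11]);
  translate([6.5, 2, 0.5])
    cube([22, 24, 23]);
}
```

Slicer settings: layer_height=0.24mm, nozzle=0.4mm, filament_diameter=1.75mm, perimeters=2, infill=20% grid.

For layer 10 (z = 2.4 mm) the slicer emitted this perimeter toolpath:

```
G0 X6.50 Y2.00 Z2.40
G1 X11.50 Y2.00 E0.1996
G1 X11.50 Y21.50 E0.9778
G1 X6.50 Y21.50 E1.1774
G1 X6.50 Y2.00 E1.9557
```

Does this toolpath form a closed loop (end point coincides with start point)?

yes

Start point (G0): (6.50, 2.00). End point (last G1): the path returns to the start — closed.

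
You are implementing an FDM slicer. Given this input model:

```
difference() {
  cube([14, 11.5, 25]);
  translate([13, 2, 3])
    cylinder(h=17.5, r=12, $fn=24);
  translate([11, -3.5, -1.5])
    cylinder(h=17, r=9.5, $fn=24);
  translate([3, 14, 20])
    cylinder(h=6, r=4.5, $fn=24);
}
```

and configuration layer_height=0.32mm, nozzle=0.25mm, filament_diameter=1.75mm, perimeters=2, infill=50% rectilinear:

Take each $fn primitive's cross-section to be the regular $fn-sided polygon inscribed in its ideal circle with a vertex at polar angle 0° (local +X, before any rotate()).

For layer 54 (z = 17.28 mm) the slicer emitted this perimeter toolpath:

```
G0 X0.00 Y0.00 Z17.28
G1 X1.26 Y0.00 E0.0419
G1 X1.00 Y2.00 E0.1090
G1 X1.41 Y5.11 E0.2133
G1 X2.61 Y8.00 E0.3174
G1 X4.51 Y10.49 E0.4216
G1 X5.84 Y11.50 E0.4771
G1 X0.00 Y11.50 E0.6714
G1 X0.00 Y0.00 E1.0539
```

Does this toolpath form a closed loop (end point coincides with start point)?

yes

Start point (G0): (0.00, 0.00). End point (last G1): the path returns to the start — closed.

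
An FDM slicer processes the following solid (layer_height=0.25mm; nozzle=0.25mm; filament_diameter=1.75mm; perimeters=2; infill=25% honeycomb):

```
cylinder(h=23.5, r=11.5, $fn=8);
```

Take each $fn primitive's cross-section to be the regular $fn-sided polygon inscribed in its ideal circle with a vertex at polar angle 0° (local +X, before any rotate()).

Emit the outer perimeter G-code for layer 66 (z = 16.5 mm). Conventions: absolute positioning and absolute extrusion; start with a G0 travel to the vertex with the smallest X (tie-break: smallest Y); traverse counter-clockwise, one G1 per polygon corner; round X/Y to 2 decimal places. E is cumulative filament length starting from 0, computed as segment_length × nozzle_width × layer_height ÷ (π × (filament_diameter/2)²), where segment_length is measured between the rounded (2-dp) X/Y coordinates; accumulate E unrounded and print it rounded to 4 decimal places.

G0 X-11.50 Y0.00 Z16.50
G1 X-8.13 Y-8.13 E0.2287
G1 X0.00 Y-11.50 E0.4574
G1 X8.13 Y-8.13 E0.6861
G1 X11.50 Y0.00 E0.9147
G1 X8.13 Y8.13 E1.1434
G1 X0.00 Y11.50 E1.3721
G1 X-8.13 Y8.13 E1.6008
G1 X-11.50 Y0.00 E1.8295

At z = 16.5 mm: the r=11.5 cylinder gives a regular 8-gon of circumradius 11.5 (constant along its height). The outline is a single polygon with 8 vertices. Extrusion per mm of travel: 0.25 × 0.25 / (π × 0.875²) = 0.025984. Accumulating E over each segment gives final E = 1.8295.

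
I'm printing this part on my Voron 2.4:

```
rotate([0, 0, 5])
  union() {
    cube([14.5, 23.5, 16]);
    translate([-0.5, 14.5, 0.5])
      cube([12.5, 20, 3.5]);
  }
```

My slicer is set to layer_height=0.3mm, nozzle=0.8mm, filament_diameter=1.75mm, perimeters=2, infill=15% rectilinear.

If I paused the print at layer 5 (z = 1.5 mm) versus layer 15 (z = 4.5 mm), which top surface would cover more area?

layer 5 (z = 1.5 mm)

Layer 5 (z = 1.5): the cube (footprint 14.5×23.5) is included at this height (area 340.75 mm²); the cube at (-0.5, 14.5) (footprint 12.5×20) is included at this height (area 250.00 mm²); Taking the union: the regions partially overlap — summed areas 590.75 mm² minus the doubly-counted overlap 108.00 mm² gives 482.75 mm² — area = 482.75 mm²; (whole slice rotated 5° about Z — lengths, areas and connectivity unchanged). So its area = 482.75 mm². Layer 15 (z = 4.5): the cube (footprint 14.5×23.5) is included at this height (area 340.75 mm²); the cube at (-0.5, 14.5) does not reach this height (z outside [0.5, 4]); Taking the union: only the 14.5×23.5 cube is present, so the union is just that shape — area = 340.75 mm²; (rotated 5° about Z; rotation is an isometry so areas/perimeters/island counts are preserved). So its area = 340.75 mm². Layer 5 is larger (482.75 vs 340.75 mm²).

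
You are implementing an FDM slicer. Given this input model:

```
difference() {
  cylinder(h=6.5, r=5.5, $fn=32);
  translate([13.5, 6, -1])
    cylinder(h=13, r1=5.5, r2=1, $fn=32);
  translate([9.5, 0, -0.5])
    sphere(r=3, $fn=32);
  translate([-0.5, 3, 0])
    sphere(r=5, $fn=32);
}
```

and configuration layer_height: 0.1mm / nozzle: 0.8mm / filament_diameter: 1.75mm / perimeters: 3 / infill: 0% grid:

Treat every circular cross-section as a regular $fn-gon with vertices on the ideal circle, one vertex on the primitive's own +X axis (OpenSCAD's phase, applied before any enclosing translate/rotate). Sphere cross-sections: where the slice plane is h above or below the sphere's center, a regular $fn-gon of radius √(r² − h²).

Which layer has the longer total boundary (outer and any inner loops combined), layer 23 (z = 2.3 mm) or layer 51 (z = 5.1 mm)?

layer 23 (z = 2.3 mm)

Layer 23 (z = 2.3): the r=5.5 cylinder gives a regular 32-gon of circumradius 5.5 (constant along its height) (perimeter = 2·32·5.500·sin(180°/32) = 34.50 mm); the cone at (13.5, 6): at t=0.254 of its height the radius interpolates to r₁+(r₂−r₁)t = 4.358, giving a regular 32-gon of that circumradius (perimeter = 2·32·4.358·sin(180°/32) = 27.34 mm); the r=3 sphere at (9.5, 0) slices to a regular 32-gon of circumradius 1.077 (√(r²−h²) with h=2.8 from center) (perimeter = 2·32·1.077·sin(180°/32) = 6.76 mm); the r=5 sphere at (-0.5, 3) contributes a regular 32-gon of circumradius √(5²−2.3²) = 4.440 (perimeter = 2·32·4.440·sin(180°/32) = 27.85 mm); After the difference (first − rest): starting from the r=5.5 cylinder, the cone at (13.5, 6) misses the remaining region (no effect); the r=3 sphere at (9.5, 0) misses the remaining region (no effect); the r=5 sphere at (-0.5, 3) partially overlaps it — only the 46.40 mm² overlap (of its 61.52 mm²) is removed, clipping the outline — boundary = 38.54 mm. So its perimeter = 38.54 mm. Layer 51 (z = 5.1): the cylinder: section is a regular 32-gon, circumradius r=5.5 (perimeter = 2·32·5.500·sin(180°/32) = 34.50 mm); the cone at (13.5, 6) (r1=5.5→r2=1) has section circumradius 3.388 here — a regular 32-gon (perimeter = 2·32·3.388·sin(180°/32) = 21.26 mm); the sphere at (9.5, 0) is not intersected at this z (|z−center|=5.600 > r=3); the sphere at (-0.5, 3) is not intersected at this z (|z−center|=5.100 > r=5); Taking the first minus the rest: starting from the r=5.5 cylinder, the cone at (13.5, 6) misses the remaining region (no effect) — boundary = 34.50 mm. So its perimeter = 34.50 mm. Layer 23 is larger (38.54 vs 34.50 mm).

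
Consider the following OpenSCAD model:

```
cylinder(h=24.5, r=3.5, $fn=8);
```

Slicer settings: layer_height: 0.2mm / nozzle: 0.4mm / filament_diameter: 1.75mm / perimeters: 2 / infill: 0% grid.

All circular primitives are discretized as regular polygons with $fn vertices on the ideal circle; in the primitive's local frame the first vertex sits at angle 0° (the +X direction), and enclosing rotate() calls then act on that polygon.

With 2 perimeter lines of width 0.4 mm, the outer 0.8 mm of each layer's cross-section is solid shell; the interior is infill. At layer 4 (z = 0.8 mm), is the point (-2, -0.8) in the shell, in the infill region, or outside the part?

infill

At z = 0.8 mm: the cylinder: section is a regular 8-gon, circumradius r=3.5. Overall, the cross-section is a single solid region. The nearest boundary edge runs (-3.50, 0.00)→(-2.47, -2.47); distance from the point to it = 1.08 mm. The point is inside the cross-section and 1.08 mm from the nearest boundary — more than the 0.8 mm shell width (2 × 0.4), so it's in the infill interior.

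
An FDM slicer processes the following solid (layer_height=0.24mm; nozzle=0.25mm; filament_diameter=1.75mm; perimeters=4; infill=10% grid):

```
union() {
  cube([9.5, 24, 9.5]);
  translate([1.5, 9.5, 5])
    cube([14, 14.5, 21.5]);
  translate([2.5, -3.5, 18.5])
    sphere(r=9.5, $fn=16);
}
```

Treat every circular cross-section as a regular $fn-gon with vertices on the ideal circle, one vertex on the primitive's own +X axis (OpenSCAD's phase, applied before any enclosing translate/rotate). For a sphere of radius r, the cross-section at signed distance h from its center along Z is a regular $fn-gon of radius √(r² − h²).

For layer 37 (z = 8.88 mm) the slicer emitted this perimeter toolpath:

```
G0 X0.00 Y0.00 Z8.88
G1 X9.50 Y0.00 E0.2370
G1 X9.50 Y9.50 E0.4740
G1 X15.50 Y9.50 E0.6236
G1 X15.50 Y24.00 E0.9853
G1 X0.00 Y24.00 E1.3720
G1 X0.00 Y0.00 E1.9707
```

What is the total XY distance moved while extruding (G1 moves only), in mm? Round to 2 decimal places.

79.00 mm

Sum the Euclidean lengths of each G1 segment: total = 79.00 mm.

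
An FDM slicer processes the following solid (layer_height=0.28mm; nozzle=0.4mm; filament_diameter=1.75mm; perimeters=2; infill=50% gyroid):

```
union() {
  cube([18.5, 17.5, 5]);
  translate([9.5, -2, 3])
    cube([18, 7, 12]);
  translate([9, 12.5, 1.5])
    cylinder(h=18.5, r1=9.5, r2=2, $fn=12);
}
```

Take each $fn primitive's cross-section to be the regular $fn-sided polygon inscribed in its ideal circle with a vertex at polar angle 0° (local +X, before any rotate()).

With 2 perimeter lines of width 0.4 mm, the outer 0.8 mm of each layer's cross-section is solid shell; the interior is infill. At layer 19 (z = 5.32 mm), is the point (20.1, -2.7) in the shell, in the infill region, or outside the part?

outside

At z = 5.32 mm: the cube is absent (z outside [0, 5]); the cube at (9.5, -2) (footprint 18×7) is included at this height; the cone at (9, 12.5) contributes a regular 12-gon of circumradius 7.951 (interpolated between r1=9.5 and r2=2 at t=0.206); Combining (union): the regions partially overlap (shared area 0.19 mm²), so overlapping operands fuse into one piece — 1 connected region. Overall, the cross-section is a single solid region. The nearest boundary edge runs (27.50, -2.00)→(9.50, -2.00); distance from the point to it = 0.70 mm. The point is not inside any of the regions above, so it lies outside the cross-section (0.70 mm from the nearest boundary).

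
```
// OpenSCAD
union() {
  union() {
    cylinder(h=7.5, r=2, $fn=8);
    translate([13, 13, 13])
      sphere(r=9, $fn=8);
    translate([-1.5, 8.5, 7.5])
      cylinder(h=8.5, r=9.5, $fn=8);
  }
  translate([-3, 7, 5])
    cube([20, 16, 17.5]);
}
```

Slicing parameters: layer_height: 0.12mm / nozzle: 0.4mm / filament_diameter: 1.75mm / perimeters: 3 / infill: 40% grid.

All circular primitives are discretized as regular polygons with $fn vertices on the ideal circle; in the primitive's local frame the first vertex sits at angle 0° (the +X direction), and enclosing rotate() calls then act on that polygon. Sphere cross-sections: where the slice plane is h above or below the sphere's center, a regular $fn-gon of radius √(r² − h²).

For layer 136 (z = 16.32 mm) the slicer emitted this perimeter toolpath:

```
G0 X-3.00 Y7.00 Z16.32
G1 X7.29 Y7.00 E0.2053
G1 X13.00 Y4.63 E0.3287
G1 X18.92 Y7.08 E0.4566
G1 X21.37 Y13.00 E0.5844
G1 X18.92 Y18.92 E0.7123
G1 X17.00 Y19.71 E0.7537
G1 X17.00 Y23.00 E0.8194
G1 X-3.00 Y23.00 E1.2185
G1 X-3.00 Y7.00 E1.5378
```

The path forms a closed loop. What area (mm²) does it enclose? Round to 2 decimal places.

Apply the shoelace formula to the sequence of (X, Y) vertices; enclosed area = 371.69 mm².

371.69 mm²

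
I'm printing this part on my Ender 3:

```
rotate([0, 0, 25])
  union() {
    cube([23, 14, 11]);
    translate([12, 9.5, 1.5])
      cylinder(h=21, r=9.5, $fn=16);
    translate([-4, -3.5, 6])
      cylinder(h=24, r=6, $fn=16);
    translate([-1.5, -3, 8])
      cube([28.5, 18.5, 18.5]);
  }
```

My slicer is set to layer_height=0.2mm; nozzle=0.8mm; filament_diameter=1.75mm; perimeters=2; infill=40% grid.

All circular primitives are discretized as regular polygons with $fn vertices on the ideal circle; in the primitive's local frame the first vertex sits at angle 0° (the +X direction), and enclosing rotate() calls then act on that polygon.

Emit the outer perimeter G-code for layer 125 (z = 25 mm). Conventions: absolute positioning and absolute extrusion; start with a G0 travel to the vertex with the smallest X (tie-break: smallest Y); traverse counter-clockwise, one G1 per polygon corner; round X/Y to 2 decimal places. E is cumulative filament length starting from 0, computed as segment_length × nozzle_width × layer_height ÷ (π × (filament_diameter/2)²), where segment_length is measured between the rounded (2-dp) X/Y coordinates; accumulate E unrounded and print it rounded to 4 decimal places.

At z = 25 mm: the cube does not reach this height (z outside [0, 11]); the cylinder at (12, 9.5) does not reach this height (z outside [1.5, 22.5]); the r=6 cylinder at (-4, -3.5) contributes a regular 16-gon of circumradius 6; the 28.5×18.5 cube at (-1.5, -3) contributes its full rectangle; Combining (union): the regions partially overlap (shared area 11.46 mm²), so overlapping operands fuse into one piece — 1 connected region; (whole slice rotated 25° about Z — lengths, areas and connectivity unchanged). The outline is a single polygon with 19 vertices. Extrusion per mm of travel: 0.8 × 0.2 / (π × 0.875²) = 0.066520. Accumulating E over each segment gives final E = 7.7750.

G0 X-8.14 Y-5.12 Z25.00
G1 X-7.58 Y-7.40 E0.1562
G1 X-6.20 Y-9.29 E0.3118
G1 X-4.20 Y-10.50 E0.4673
G1 X-1.88 Y-10.86 E0.6235
G1 X0.39 Y-10.30 E0.7790
G1 X2.28 Y-8.92 E0.9347
G1 X3.49 Y-6.91 E1.0908
G1 X3.85 Y-4.60 E1.2463
G1 X3.29 Y-2.33 E1.4018
G1 X2.99 Y-1.92 E1.4356
G1 X25.74 Y8.69 E3.1054
G1 X17.92 Y25.46 E4.3363
G1 X-7.91 Y13.41 E6.2323
G1 X-2.17 Y1.09 E7.1364
G1 X-2.41 Y1.13 E7.1526
G1 X-4.68 Y0.58 E7.3080
G1 X-6.57 Y-0.81 E7.4640
G1 X-7.78 Y-2.81 E7.6195
G1 X-8.14 Y-5.12 E7.7750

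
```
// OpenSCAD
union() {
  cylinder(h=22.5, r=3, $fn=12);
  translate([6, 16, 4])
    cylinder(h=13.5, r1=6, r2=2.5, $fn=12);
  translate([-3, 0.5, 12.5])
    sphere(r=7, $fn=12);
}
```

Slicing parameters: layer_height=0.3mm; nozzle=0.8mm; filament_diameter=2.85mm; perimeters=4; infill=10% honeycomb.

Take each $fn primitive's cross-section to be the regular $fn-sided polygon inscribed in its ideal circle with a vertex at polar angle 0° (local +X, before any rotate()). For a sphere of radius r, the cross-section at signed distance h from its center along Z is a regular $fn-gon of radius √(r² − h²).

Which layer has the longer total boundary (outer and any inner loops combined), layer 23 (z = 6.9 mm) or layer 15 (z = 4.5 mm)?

Layer 23 (z = 6.9): the r=3 cylinder contributes a regular 12-gon of circumradius 3 (perimeter = 2·12·3.000·sin(180°/12) = 18.63 mm); the cone at (6, 16) (r1=6→r2=2.5) has section circumradius 5.248 here — a regular 12-gon (perimeter = 2·12·5.248·sin(180°/12) = 32.60 mm); the r=7 sphere at (-3, 0.5) slices to a regular 12-gon of circumradius 4.200 (√(r²−h²) with h=5.6 from center) (perimeter = 2·12·4.200·sin(180°/12) = 26.09 mm); Taking the union: the regions partially overlap (shared area 17.50 mm²), so the edge portions inside another operand are dropped and the merged outline is re-measured after clipping — boundary = 61.75 mm. So its perimeter = 61.75 mm. Layer 15 (z = 4.5): the r=3 cylinder contributes a regular 12-gon of circumradius 3 (perimeter = 2·12·3.000·sin(180°/12) = 18.63 mm); the cone at (6, 16) (r1=6→r2=2.5) has section circumradius 5.870 here — a regular 12-gon (perimeter = 2·12·5.870·sin(180°/12) = 36.46 mm); the sphere at (-3, 0.5) does not reach this height (|z−center|=8.000 > r=7); Merging all regions: the 2 present regions are separate (no shared area or edge), so areas and boundary lengths simply add and each stays a separate island — boundary = 55.10 mm. So its perimeter = 55.10 mm. Layer 23 is larger (61.75 vs 55.10 mm).

layer 23 (z = 6.9 mm)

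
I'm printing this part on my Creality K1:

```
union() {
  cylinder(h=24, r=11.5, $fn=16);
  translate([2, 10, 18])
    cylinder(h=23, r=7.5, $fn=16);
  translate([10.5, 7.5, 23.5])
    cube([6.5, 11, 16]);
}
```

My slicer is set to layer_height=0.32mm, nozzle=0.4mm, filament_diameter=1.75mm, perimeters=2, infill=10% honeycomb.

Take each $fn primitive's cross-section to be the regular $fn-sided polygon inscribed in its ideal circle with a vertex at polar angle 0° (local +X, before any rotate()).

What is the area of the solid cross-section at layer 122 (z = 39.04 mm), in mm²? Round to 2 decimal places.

At z = 39.04 mm: the cylinder is absent (z outside [0, 24]); the r=7.5 cylinder at (2, 10) gives a regular 16-gon of circumradius 7.5 (constant along its height) (area = (16/2)·7.500²·sin(360°/16) = 172.21 mm²); the cube at (10.5, 7.5) (footprint 6.5×11) is included at this height (area 71.50 mm²); Merging all regions: the 2 present regions are separate (no shared area or edge), so areas and boundary lengths simply add and each stays a separate island — area = 243.71 mm². Overall, the cross-section has 2 separate islands. Net area = 243.71 mm².

243.71 mm²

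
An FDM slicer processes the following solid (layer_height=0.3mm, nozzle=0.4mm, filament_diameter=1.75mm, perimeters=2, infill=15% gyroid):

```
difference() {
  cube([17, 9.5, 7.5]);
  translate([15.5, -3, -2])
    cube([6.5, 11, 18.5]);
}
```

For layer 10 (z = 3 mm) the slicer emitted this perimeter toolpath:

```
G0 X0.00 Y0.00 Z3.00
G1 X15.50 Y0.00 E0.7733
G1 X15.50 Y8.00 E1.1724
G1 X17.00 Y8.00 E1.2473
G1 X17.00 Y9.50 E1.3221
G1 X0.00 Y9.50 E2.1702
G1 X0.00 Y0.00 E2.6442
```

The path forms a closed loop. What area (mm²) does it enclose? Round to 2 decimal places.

Apply the shoelace formula to the sequence of (X, Y) vertices; enclosed area = 149.50 mm².

149.50 mm²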